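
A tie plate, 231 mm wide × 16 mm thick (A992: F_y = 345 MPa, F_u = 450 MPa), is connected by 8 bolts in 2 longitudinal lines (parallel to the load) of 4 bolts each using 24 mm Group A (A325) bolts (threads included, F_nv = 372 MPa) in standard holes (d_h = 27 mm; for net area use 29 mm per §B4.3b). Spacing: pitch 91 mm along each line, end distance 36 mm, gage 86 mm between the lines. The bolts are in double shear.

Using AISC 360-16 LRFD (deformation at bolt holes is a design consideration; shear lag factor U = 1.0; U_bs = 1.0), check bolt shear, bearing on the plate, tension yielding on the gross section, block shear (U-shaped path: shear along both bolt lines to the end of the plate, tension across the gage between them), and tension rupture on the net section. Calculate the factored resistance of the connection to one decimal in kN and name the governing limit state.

934.2 kN (net-section rupture governs)

Bolt shear: A_b = π(24)²/4 = 452.39 mm². φR_n = 0.75 × 372 × 452.39 × 8 × 2 = 2019.5 kN.
Bearing (16 mm plate, F_u = 450 MPa): end bolts L_c = 36 − 27/2 = 22.5, R_n = min(1.2×22.5×16×450, 2.4×24×16×450) = 194.4 kN/bolt; interior L_c = 91 − 27 = 64, R_n = 414.72 kN/bolt. φR_n = 0.75 × (2×194.4 + 6×414.72) = 2157.8 kN.
Tension yield (gross): A_g = 231×16 = 3696 mm². φR_n = 0.90 × 345 × 3696 = 1147.6 kN.
Block shear: shear path 2×[36+3×91] = 2×309 mm, A_gv = 9888, A_nv = 2×(309 − 3.5×29)×16 = 6640 mm²; tension across gage: (86 − 1×29)×16 = 912 mm². R_n = min(0.6×450×6640, 0.6×345×9888) + 1.0×450×912 = min(1792.8, 2046.8) + 410.4 = 2203.2 kN. φR_n = 0.75 × 2203.2 = 1652.4 kN.
Tension rupture (net): A_n = (231 − 2×29)×16 = 2768 mm² (U = 1.0, A_e = A_n). φR_n = 0.75 × 450 × 2768 = 934.2 kN.
Governing: min(2019.5, 2157.8, 1147.6, 1652.4, 934.2) = 934.2 kN → net-section rupture.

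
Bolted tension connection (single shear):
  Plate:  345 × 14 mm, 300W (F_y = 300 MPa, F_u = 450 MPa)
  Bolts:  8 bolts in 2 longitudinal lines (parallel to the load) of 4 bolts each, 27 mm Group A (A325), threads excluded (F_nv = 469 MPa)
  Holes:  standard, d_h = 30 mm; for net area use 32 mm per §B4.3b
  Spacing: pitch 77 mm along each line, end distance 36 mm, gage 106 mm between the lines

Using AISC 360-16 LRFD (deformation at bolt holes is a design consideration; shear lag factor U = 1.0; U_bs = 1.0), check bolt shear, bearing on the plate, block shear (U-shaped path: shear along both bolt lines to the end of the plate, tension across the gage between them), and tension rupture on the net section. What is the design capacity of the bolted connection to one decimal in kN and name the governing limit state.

1228.5 kN (block shear governs)

Bolt shear: A_b = π(27)²/4 = 572.56 mm². φR_n = 0.75 × 469 × 572.56 × 8 × 1 = 1611.2 kN.
Bearing (14 mm plate, F_u = 450 MPa): end bolts L_c = 36 − 30/2 = 21, R_n = min(1.2×21×14×450, 2.4×27×14×450) = 158.76 kN/bolt; interior L_c = 77 − 30 = 47, R_n = 355.32 kN/bolt. φR_n = 0.75 × (2×158.76 + 6×355.32) = 1837.1 kN.
Block shear: shear path 2×[36+3×77] = 2×267 mm, A_gv = 7476, A_nv = 2×(267 − 3.5×32)×14 = 4340 mm²; tension across gage: (106 − 1×32)×14 = 1036 mm². R_n = min(0.6×450×4340, 0.6×300×7476) + 1.0×450×1036 = min(1171.8, 1345.7) + 466.2 = 1638 kN. φR_n = 0.75 × 1638 = 1228.5 kN.
Tension rupture (net): A_n = (345 − 2×32)×14 = 3934 mm² (U = 1.0, A_e = A_n). φR_n = 0.75 × 450 × 3934 = 1327.7 kN.
Governing: min(1611.2, 1837.1, 1228.5, 1327.7) = 1228.5 kN → block shear.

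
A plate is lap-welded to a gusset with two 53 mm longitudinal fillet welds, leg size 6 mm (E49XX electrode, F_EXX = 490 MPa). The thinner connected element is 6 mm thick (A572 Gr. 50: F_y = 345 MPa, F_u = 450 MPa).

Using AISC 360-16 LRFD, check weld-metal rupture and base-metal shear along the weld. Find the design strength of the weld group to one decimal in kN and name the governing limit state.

99.1 kN (weld metal governs)

Weld metal: throat = 0.707×6 = 4.242 mm, L = 2×53 = 106 mm. φR_n = 0.75 × 0.6 × 490 × 4.242 × 106 = 99.1 kN.
Base metal shear (6 mm plate): yield φR_n = 1.0×0.6×345×6×106 = 131.7 kN; rupture φR_n = 0.75×0.6×450×6×106 = 128.8 kN; take 128.8 kN (rupture).
Governing: min(99.1, 128.8) = 99.1 kN → weld metal.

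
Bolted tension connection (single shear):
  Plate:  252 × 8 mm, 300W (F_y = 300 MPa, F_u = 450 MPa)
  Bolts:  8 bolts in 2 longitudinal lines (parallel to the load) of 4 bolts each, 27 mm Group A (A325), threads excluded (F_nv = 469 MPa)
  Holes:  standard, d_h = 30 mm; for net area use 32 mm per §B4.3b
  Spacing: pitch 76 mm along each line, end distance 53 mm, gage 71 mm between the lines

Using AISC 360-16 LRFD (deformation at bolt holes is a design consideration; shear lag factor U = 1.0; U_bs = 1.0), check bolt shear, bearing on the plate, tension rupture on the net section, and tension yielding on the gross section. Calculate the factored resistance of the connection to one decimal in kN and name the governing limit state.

Bolt shear: A_b = π(27)²/4 = 572.56 mm². φR_n = 0.75 × 469 × 572.56 × 8 × 1 = 1611.2 kN.
Bearing (8 mm plate, F_u = 450 MPa): end bolts L_c = 53 − 30/2 = 38, R_n = min(1.2×38×8×450, 2.4×27×8×450) = 164.16 kN/bolt; interior L_c = 76 − 30 = 46, R_n = 198.72 kN/bolt. φR_n = 0.75 × (2×164.16 + 6×198.72) = 1140.5 kN.
Tension rupture (net): A_n = (252 − 2×32)×8 = 1504 mm² (U = 1.0, A_e = A_n). φR_n = 0.75 × 450 × 1504 = 507.6 kN.
Tension yield (gross): A_g = 252×8 = 2016 mm². φR_n = 0.90 × 300 × 2016 = 544.3 kN.
Governing: min(1611.2, 1140.5, 507.6, 544.3) = 507.6 kN → net-section rupture.

507.6 kN (net-section rupture governs)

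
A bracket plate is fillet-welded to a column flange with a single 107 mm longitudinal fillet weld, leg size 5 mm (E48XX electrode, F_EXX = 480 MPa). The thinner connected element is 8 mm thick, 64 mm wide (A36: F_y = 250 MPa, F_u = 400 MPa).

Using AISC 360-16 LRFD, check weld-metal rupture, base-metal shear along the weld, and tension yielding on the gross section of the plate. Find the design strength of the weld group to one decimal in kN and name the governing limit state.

81.7 kN (weld metal governs)

Weld metal: throat = 0.707×5 = 3.535 mm, L = 107 mm. φR_n = 0.75 × 0.6 × 480 × 3.535 × 107 = 81.7 kN.
Base metal shear (8 mm plate): yield φR_n = 1.0×0.6×250×8×107 = 128.4 kN; rupture φR_n = 0.75×0.6×400×8×107 = 154.1 kN; take 128.4 kN (yield).
Tension yield (gross): A_g = 64×8 = 512 mm². φR_n = 0.90 × 250 × 512 = 115.2 kN.
Governing: min(81.7, 128.4, 115.2) = 81.7 kN → weld metal.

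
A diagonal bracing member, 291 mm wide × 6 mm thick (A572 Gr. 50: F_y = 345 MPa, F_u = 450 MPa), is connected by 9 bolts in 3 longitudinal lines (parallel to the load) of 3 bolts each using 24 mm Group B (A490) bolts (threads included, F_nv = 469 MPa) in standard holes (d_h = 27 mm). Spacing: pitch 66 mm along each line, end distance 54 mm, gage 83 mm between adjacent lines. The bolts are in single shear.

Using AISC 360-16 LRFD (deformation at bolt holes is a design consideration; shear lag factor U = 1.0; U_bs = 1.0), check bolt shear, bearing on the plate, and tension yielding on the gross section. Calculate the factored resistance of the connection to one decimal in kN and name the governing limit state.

542.1 kN (gross-section yield governs)

Bolt shear: A_b = π(24)²/4 = 452.39 mm². φR_n = 0.75 × 469 × 452.39 × 9 × 1 = 1432.2 kN.
Bearing (6 mm plate, F_u = 450 MPa): end bolts L_c = 54 − 27/2 = 40.5, R_n = min(1.2×40.5×6×450, 2.4×24×6×450) = 131.22 kN/bolt; interior L_c = 66 − 27 = 39, R_n = 126.36 kN/bolt. φR_n = 0.75 × (3×131.22 + 6×126.36) = 863.9 kN.
Tension yield (gross): A_g = 291×6 = 1746 mm². φR_n = 0.90 × 345 × 1746 = 542.1 kN.
Governing: min(1432.2, 863.9, 542.1) = 542.1 kN → gross-section yield.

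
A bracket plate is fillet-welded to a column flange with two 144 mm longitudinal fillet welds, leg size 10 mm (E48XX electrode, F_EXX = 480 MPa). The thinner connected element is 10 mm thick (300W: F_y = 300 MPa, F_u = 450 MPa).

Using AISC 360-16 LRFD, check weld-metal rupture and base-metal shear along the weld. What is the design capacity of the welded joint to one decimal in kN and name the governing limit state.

439.8 kN (weld metal governs)

Weld metal: throat = 0.707×10 = 7.07 mm, L = 2×144 = 288 mm. φR_n = 0.75 × 0.6 × 480 × 7.07 × 288 = 439.8 kN.
Base metal shear (10 mm plate): yield φR_n = 1.0×0.6×300×10×288 = 518.4 kN; rupture φR_n = 0.75×0.6×450×10×288 = 583.2 kN; take 518.4 kN (yield).
Governing: min(439.8, 518.4) = 439.8 kN → weld metal.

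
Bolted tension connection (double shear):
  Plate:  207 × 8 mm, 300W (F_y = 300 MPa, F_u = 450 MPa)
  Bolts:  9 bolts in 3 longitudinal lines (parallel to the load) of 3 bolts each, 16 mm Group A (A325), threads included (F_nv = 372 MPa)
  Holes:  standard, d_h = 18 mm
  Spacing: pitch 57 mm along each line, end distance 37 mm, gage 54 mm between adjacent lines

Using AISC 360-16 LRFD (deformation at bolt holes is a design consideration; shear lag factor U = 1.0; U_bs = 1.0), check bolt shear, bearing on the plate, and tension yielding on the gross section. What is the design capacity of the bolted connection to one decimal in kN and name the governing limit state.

Bolt shear: A_b = π(16)²/4 = 201.06 mm². φR_n = 0.75 × 372 × 201.06 × 9 × 2 = 1009.7 kN.
Bearing (8 mm plate, F_u = 450 MPa): end bolts L_c = 37 − 18/2 = 28, R_n = min(1.2×28×8×450, 2.4×16×8×450) = 120.96 kN/bolt; interior L_c = 57 − 18 = 39, R_n = 138.24 kN/bolt. φR_n = 0.75 × (3×120.96 + 6×138.24) = 894.2 kN.
Tension yield (gross): A_g = 207×8 = 1656 mm². φR_n = 0.90 × 300 × 1656 = 447.1 kN.
Governing: min(1009.7, 894.2, 447.1) = 447.1 kN → gross-section yield.

447.1 kN (gross-section yield governs)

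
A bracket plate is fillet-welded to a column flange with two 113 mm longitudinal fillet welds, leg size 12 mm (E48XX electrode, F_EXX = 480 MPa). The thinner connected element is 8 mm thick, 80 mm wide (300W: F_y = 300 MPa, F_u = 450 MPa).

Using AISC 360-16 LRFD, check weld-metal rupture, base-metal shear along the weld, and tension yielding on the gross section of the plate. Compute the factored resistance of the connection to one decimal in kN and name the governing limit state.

172.8 kN (gross-section yield governs)

Weld metal: throat = 0.707×12 = 8.484 mm, L = 2×113 = 226 mm. φR_n = 0.75 × 0.6 × 480 × 8.484 × 226 = 414.2 kN.
Base metal shear (8 mm plate): yield φR_n = 1.0×0.6×300×8×226 = 325.4 kN; rupture φR_n = 0.75×0.6×450×8×226 = 366.1 kN; take 325.4 kN (yield).
Tension yield (gross): A_g = 80×8 = 640 mm². φR_n = 0.90 × 300 × 640 = 172.8 kN.
Governing: min(414.2, 325.4, 172.8) = 172.8 kN → gross-section yield.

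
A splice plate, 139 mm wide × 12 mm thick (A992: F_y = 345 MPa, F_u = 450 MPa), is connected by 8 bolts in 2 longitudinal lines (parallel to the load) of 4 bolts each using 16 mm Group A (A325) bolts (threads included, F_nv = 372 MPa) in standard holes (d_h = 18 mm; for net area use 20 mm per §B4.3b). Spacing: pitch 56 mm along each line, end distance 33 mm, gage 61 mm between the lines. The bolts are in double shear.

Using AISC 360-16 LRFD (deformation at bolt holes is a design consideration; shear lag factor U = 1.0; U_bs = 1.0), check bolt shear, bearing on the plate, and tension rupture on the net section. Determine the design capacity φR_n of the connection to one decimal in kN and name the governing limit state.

401.0 kN (net-section rupture governs)

Bolt shear: A_b = π(16)²/4 = 201.06 mm². φR_n = 0.75 × 372 × 201.06 × 8 × 2 = 897.5 kN.
Bearing (12 mm plate, F_u = 450 MPa): end bolts L_c = 33 − 18/2 = 24, R_n = min(1.2×24×12×450, 2.4×16×12×450) = 155.52 kN/bolt; interior L_c = 56 − 18 = 38, R_n = 207.36 kN/bolt. φR_n = 0.75 × (2×155.52 + 6×207.36) = 1166.4 kN.
Tension rupture (net): A_n = (139 − 2×20)×12 = 1188 mm² (U = 1.0, A_e = A_n). φR_n = 0.75 × 450 × 1188 = 401.0 kN.
Governing: min(897.5, 1166.4, 401.0) = 401.0 kN → net-section rupture.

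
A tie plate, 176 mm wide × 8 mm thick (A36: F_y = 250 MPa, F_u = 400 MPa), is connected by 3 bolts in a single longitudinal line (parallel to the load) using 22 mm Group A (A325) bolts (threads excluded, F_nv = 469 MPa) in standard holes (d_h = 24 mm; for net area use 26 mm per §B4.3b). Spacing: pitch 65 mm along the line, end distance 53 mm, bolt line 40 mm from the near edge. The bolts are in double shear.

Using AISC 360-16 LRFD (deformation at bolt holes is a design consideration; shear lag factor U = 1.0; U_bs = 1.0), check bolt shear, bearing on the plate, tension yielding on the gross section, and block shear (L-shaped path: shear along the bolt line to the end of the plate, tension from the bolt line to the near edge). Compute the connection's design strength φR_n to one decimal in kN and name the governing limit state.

229.5 kN (block shear governs)

Bolt shear: A_b = π(22)²/4 = 380.13 mm². φR_n = 0.75 × 469 × 380.13 × 3 × 2 = 802.3 kN.
Bearing (8 mm plate, F_u = 400 MPa): end bolts L_c = 53 − 24/2 = 41, R_n = min(1.2×41×8×400, 2.4×22×8×400) = 157.44 kN/bolt; interior L_c = 65 − 24 = 41, R_n = 157.44 kN/bolt. φR_n = 0.75 × (1×157.44 + 2×157.44) = 354.2 kN.
Tension yield (gross): A_g = 176×8 = 1408 mm². φR_n = 0.90 × 250 × 1408 = 316.8 kN.
Block shear: shear path 1×[53+2×65] = 1×183 mm, A_gv = 1464, A_nv = 1×(183 − 2.5×26)×8 = 944 mm²; tension to near edge: (40 − 0.5×26)×8 = 216 mm². R_n = min(0.6×400×944, 0.6×250×1464) + 1.0×400×216 = min(226.56, 219.6) + 86.4 = 306 kN. φR_n = 0.75 × 306 = 229.5 kN.
Governing: min(802.3, 354.2, 316.8, 229.5) = 229.5 kN → block shear.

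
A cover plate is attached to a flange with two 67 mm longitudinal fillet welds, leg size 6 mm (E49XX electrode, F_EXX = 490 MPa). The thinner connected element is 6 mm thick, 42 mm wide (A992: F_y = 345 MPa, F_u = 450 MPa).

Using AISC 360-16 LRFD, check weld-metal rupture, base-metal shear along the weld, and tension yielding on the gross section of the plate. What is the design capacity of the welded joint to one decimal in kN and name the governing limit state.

78.2 kN (gross-section yield governs)

Weld metal: throat = 0.707×6 = 4.242 mm, L = 2×67 = 134 mm. φR_n = 0.75 × 0.6 × 490 × 4.242 × 134 = 125.3 kN.
Base metal shear (6 mm plate): yield φR_n = 1.0×0.6×345×6×134 = 166.4 kN; rupture φR_n = 0.75×0.6×450×6×134 = 162.8 kN; take 162.8 kN (rupture).
Tension yield (gross): A_g = 42×6 = 252 mm². φR_n = 0.90 × 345 × 252 = 78.2 kN.
Governing: min(125.3, 162.8, 78.2) = 78.2 kN → gross-section yield.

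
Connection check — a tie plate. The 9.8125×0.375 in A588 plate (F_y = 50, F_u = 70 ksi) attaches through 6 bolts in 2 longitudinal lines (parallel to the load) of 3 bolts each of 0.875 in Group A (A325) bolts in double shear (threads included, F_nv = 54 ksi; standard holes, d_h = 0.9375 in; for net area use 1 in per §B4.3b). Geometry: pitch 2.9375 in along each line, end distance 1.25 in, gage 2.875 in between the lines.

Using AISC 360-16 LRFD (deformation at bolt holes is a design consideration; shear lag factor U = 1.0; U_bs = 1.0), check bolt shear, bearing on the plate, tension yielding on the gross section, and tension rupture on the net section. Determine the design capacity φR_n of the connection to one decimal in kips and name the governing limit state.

153.8 kips (net-section rupture governs)

Bolt shear: A_b = π(0.875)²/4 = 0.60132 in². φR_n = 0.75 × 54 × 0.60132 × 6 × 2 = 292.2 kips.
Bearing (0.375 in plate, F_u = 70 ksi): end bolts L_c = 1.25 − 0.9375/2 = 0.78125, R_n = min(1.2×0.78125×0.375×70, 2.4×0.875×0.375×70) = 24.609 kips/bolt; interior L_c = 2.9375 − 0.9375 = 2, R_n = 55.125 kips/bolt. φR_n = 0.75 × (2×24.609 + 4×55.125) = 202.3 kips.
Tension yield (gross): A_g = 9.8125×0.375 = 3.6797 in². φR_n = 0.90 × 50 × 3.6797 = 165.6 kips.
Tension rupture (net): A_n = (9.8125 − 2×1)×0.375 = 2.9297 in² (U = 1.0, A_e = A_n). φR_n = 0.75 × 70 × 2.9297 = 153.8 kips.
Governing: min(292.2, 202.3, 165.6, 153.8) = 153.8 kips → net-section rupture.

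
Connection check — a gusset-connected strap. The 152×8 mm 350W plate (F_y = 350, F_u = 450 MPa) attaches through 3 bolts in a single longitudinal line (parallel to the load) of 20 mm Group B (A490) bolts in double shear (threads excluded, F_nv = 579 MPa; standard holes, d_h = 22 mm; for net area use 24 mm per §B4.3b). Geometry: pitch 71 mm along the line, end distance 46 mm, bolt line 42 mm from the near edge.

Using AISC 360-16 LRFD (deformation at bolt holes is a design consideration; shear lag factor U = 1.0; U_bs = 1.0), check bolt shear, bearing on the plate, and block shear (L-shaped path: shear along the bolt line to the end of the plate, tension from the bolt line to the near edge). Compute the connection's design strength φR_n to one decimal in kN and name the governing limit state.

Bolt shear: A_b = π(20)²/4 = 314.16 mm². φR_n = 0.75 × 579 × 314.16 × 3 × 2 = 818.5 kN.
Bearing (8 mm plate, F_u = 450 MPa): end bolts L_c = 46 − 22/2 = 35, R_n = min(1.2×35×8×450, 2.4×20×8×450) = 151.2 kN/bolt; interior L_c = 71 − 22 = 49, R_n = 172.8 kN/bolt. φR_n = 0.75 × (1×151.2 + 2×172.8) = 372.6 kN.
Block shear: shear path 1×[46+2×71] = 1×188 mm, A_gv = 1504, A_nv = 1×(188 − 2.5×24)×8 = 1024 mm²; tension to near edge: (42 − 0.5×24)×8 = 240 mm². R_n = min(0.6×450×1024, 0.6×350×1504) + 1.0×450×240 = min(276.48, 315.84) + 108 = 384.48 kN. φR_n = 0.75 × 384.48 = 288.4 kN.
Governing: min(818.5, 372.6, 288.4) = 288.4 kN → block shear.

288.4 kN (block shear governs)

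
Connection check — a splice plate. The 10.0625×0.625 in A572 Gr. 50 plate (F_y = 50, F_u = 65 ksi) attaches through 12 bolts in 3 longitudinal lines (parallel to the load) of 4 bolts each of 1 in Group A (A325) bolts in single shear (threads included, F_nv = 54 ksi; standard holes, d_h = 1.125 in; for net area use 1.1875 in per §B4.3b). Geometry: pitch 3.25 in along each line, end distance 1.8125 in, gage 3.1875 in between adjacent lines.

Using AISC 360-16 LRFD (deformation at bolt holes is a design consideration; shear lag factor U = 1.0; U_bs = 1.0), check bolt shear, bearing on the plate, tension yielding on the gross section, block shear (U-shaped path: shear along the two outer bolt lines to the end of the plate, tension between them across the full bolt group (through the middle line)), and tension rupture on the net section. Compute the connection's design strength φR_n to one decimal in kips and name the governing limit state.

198.0 kips (net-section rupture governs)

Bolt shear: A_b = π(1)²/4 = 0.7854 in². φR_n = 0.75 × 54 × 0.7854 × 12 × 1 = 381.7 kips.
Bearing (0.625 in plate, F_u = 65 ksi): end bolts L_c = 1.8125 − 1.125/2 = 1.25, R_n = min(1.2×1.25×0.625×65, 2.4×1×0.625×65) = 60.938 kips/bolt; interior L_c = 3.25 − 1.125 = 2.125, R_n = 97.5 kips/bolt. φR_n = 0.75 × (3×60.938 + 9×97.5) = 795.2 kips.
Tension yield (gross): A_g = 10.0625×0.625 = 6.2891 in². φR_n = 0.90 × 50 × 6.2891 = 283.0 kips.
Block shear: shear path 2×[1.8125+3×3.25] = 2×11.5625 in, A_gv = 14.453, A_nv = 2×(11.5625 − 3.5×1.1875)×0.625 = 9.2578 in²; tension across gage: (6.375 − 2×1.1875)×0.625 = 2.5 in². R_n = min(0.6×65×9.2578, 0.6×50×14.453) + 1.0×65×2.5 = min(361.05, 433.59) + 162.5 = 523.55 kips. φR_n = 0.75 × 523.55 = 392.7 kips.
Tension rupture (net): A_n = (10.0625 − 3×1.1875)×0.625 = 4.0625 in² (U = 1.0, A_e = A_n). φR_n = 0.75 × 65 × 4.0625 = 198.0 kips.
Governing: min(381.7, 795.2, 283.0, 392.7, 198.0) = 198.0 kips → net-section rupture.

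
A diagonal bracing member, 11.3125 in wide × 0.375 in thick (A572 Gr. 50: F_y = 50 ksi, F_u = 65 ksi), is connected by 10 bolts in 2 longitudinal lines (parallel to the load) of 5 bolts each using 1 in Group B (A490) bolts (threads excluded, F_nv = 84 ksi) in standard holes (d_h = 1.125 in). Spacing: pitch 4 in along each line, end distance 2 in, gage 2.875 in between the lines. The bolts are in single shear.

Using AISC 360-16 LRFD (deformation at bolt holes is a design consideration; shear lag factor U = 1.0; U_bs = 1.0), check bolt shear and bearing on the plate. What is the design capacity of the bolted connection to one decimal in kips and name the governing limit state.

414.1 kips (bearing governs)

Bolt shear: A_b = π(1)²/4 = 0.7854 in². φR_n = 0.75 × 84 × 0.7854 × 10 × 1 = 494.8 kips.
Bearing (0.375 in plate, F_u = 65 ksi): end bolts L_c = 2 − 1.125/2 = 1.4375, R_n = min(1.2×1.4375×0.375×65, 2.4×1×0.375×65) = 42.047 kips/bolt; interior L_c = 4 − 1.125 = 2.875, R_n = 58.5 kips/bolt. φR_n = 0.75 × (2×42.047 + 8×58.5) = 414.1 kips.
Governing: min(494.8, 414.1) = 414.1 kips → bearing.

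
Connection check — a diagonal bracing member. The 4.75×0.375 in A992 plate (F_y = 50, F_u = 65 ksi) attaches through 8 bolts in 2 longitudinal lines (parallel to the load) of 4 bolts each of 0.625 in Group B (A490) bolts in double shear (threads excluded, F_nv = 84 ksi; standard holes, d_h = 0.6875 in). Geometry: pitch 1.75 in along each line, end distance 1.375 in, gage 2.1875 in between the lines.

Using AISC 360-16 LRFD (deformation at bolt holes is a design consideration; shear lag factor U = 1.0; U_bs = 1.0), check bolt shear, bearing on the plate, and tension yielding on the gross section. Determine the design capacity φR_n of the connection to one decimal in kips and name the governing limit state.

Bolt shear: A_b = π(0.625)²/4 = 0.3068 in². φR_n = 0.75 × 84 × 0.3068 × 8 × 2 = 309.3 kips.
Bearing (0.375 in plate, F_u = 65 ksi): end bolts L_c = 1.375 − 0.6875/2 = 1.03125, R_n = min(1.2×1.03125×0.375×65, 2.4×0.625×0.375×65) = 30.164 kips/bolt; interior L_c = 1.75 − 0.6875 = 1.0625, R_n = 31.078 kips/bolt. φR_n = 0.75 × (2×30.164 + 6×31.078) = 185.1 kips.
Tension yield (gross): A_g = 4.75×0.375 = 1.7813 in². φR_n = 0.90 × 50 × 1.7813 = 80.2 kips.
Governing: min(309.3, 185.1, 80.2) = 80.2 kips → gross-section yield.

80.2 kips (gross-section yield governs)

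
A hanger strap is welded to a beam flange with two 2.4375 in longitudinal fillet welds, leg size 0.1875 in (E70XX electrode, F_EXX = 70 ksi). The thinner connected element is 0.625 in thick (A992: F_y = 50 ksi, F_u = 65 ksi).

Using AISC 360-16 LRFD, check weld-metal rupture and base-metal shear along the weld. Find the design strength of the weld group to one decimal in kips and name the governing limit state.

20.4 kips (weld metal governs)

Weld metal: throat = 0.707×0.1875 = 0.13256 in, L = 2×2.4375 = 4.875 in. φR_n = 0.75 × 0.6 × 70 × 0.13256 × 4.875 = 20.4 kips.
Base metal shear (0.625 in plate): yield φR_n = 1.0×0.6×50×0.625×4.875 = 91.4 kips; rupture φR_n = 0.75×0.6×65×0.625×4.875 = 89.1 kips; take 89.1 kips (rupture).
Governing: min(20.4, 89.1) = 20.4 kips → weld metal.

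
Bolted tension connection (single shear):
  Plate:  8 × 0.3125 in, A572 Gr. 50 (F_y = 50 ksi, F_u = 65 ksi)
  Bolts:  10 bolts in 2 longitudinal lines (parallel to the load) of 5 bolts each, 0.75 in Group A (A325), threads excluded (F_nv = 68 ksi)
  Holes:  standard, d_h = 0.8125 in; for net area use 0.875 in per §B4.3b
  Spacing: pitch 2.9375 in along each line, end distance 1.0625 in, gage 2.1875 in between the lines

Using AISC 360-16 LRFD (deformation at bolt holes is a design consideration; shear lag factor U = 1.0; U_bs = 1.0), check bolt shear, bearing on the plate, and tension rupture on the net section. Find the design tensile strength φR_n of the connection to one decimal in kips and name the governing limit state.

Bolt shear: A_b = π(0.75)²/4 = 0.44179 in². φR_n = 0.75 × 68 × 0.44179 × 10 × 1 = 225.3 kips.
Bearing (0.3125 in plate, F_u = 65 ksi): end bolts L_c = 1.0625 − 0.8125/2 = 0.65625, R_n = min(1.2×0.65625×0.3125×65, 2.4×0.75×0.3125×65) = 15.996 kips/bolt; interior L_c = 2.9375 − 0.8125 = 2.125, R_n = 36.563 kips/bolt. φR_n = 0.75 × (2×15.996 + 8×36.563) = 243.4 kips.
Tension rupture (net): A_n = (8 − 2×0.875)×0.3125 = 1.9531 in² (U = 1.0, A_e = A_n). φR_n = 0.75 × 65 × 1.9531 = 95.2 kips.
Governing: min(225.3, 243.4, 95.2) = 95.2 kips → net-section rupture.

95.2 kips (net-section rupture governs)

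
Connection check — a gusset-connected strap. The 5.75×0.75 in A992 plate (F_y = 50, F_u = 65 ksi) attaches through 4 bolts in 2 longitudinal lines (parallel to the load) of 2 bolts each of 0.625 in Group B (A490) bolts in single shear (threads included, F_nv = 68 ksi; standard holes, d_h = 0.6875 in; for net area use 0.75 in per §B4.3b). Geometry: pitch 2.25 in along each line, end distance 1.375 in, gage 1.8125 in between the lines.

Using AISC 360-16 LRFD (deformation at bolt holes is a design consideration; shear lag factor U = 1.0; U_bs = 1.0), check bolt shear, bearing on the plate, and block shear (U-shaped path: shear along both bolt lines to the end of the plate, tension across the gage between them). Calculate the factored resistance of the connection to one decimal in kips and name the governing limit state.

Bolt shear: A_b = π(0.625)²/4 = 0.3068 in². φR_n = 0.75 × 68 × 0.3068 × 4 × 1 = 62.6 kips.
Bearing (0.75 in plate, F_u = 65 ksi): end bolts L_c = 1.375 − 0.6875/2 = 1.03125, R_n = min(1.2×1.03125×0.75×65, 2.4×0.625×0.75×65) = 60.328 kips/bolt; interior L_c = 2.25 − 0.6875 = 1.5625, R_n = 73.125 kips/bolt. φR_n = 0.75 × (2×60.328 + 2×73.125) = 200.2 kips.
Block shear: shear path 2×[1.375+1×2.25] = 2×3.625 in, A_gv = 5.4375, A_nv = 2×(3.625 − 1.5×0.75)×0.75 = 3.75 in²; tension across gage: (1.8125 − 1×0.75)×0.75 = 0.79688 in². R_n = min(0.6×65×3.75, 0.6×50×5.4375) + 1.0×65×0.79688 = min(146.25, 163.13) + 51.797 = 198.05 kips. φR_n = 0.75 × 198.05 = 148.5 kips.
Governing: min(62.6, 200.2, 148.5) = 62.6 kips → bolt shear.

62.6 kips (bolt shear governs)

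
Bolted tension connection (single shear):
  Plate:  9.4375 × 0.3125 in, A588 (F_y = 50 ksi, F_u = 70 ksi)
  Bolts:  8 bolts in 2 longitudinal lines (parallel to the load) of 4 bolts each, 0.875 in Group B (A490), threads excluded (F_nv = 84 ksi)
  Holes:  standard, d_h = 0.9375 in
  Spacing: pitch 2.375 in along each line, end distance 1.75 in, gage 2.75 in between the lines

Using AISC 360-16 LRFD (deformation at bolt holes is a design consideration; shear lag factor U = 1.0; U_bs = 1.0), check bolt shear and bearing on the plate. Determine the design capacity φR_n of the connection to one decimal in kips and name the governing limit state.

Bolt shear: A_b = π(0.875)²/4 = 0.60132 in². φR_n = 0.75 × 84 × 0.60132 × 8 × 1 = 303.1 kips.
Bearing (0.3125 in plate, F_u = 70 ksi): end bolts L_c = 1.75 − 0.9375/2 = 1.28125, R_n = min(1.2×1.28125×0.3125×70, 2.4×0.875×0.3125×70) = 33.633 kips/bolt; interior L_c = 2.375 − 0.9375 = 1.4375, R_n = 37.734 kips/bolt. φR_n = 0.75 × (2×33.633 + 6×37.734) = 220.3 kips.
Governing: min(303.1, 220.3) = 220.3 kips → bearing.

220.3 kips (bearing governs)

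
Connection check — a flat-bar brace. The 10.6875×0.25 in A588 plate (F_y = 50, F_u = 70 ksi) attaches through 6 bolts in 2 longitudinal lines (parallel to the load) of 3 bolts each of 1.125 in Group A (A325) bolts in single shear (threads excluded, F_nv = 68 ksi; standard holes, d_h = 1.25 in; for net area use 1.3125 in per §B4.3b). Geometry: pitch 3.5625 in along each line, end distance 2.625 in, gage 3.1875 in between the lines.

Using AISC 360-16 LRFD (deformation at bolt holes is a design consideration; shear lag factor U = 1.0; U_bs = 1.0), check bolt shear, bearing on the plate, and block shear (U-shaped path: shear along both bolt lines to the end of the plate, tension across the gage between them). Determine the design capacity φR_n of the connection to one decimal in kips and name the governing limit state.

126.5 kips (block shear governs)

Bolt shear: A_b = π(1.125)²/4 = 0.99402 in². φR_n = 0.75 × 68 × 0.99402 × 6 × 1 = 304.2 kips.
Bearing (0.25 in plate, F_u = 70 ksi): end bolts L_c = 2.625 − 1.25/2 = 2, R_n = min(1.2×2×0.25×70, 2.4×1.125×0.25×70) = 42 kips/bolt; interior L_c = 3.5625 − 1.25 = 2.3125, R_n = 47.25 kips/bolt. φR_n = 0.75 × (2×42 + 4×47.25) = 204.8 kips.
Block shear: shear path 2×[2.625+2×3.5625] = 2×9.75 in, A_gv = 4.875, A_nv = 2×(9.75 − 2.5×1.3125)×0.25 = 3.2344 in²; tension across gage: (3.1875 − 1×1.3125)×0.25 = 0.46875 in². R_n = min(0.6×70×3.2344, 0.6×50×4.875) + 1.0×70×0.46875 = min(135.84, 146.25) + 32.813 = 168.65 kips. φR_n = 0.75 × 168.65 = 126.5 kips.
Governing: min(304.2, 204.8, 126.5) = 126.5 kips → block shear.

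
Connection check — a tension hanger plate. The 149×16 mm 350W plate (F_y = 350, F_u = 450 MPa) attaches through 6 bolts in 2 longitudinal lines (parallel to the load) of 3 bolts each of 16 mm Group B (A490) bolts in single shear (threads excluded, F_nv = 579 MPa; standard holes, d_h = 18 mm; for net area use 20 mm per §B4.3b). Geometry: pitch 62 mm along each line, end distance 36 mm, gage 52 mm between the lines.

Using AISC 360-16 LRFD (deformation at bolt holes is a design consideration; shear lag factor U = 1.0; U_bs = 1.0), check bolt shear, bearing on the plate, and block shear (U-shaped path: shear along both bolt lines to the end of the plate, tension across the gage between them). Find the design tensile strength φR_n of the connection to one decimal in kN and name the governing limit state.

523.9 kN (bolt shear governs)

Bolt shear: A_b = π(16)²/4 = 201.06 mm². φR_n = 0.75 × 579 × 201.06 × 6 × 1 = 523.9 kN.
Bearing (16 mm plate, F_u = 450 MPa): end bolts L_c = 36 − 18/2 = 27, R_n = min(1.2×27×16×450, 2.4×16×16×450) = 233.28 kN/bolt; interior L_c = 62 − 18 = 44, R_n = 276.48 kN/bolt. φR_n = 0.75 × (2×233.28 + 4×276.48) = 1179.4 kN.
Block shear: shear path 2×[36+2×62] = 2×160 mm, A_gv = 5120, A_nv = 2×(160 − 2.5×20)×16 = 3520 mm²; tension across gage: (52 − 1×20)×16 = 512 mm². R_n = min(0.6×450×3520, 0.6×350×5120) + 1.0×450×512 = min(950.4, 1075.2) + 230.4 = 1180.8 kN. φR_n = 0.75 × 1180.8 = 885.6 kN.
Governing: min(523.9, 1179.4, 885.6) = 523.9 kN → bolt shear.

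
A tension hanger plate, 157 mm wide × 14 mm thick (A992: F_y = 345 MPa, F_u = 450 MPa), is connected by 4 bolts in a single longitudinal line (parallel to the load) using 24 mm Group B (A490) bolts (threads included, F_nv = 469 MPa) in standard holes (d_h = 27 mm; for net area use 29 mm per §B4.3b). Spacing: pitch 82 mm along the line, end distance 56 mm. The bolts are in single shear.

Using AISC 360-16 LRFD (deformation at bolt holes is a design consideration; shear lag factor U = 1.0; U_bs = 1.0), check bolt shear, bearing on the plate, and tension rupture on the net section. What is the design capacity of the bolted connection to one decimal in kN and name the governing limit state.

Bolt shear: A_b = π(24)²/4 = 452.39 mm². φR_n = 0.75 × 469 × 452.39 × 4 × 1 = 636.5 kN.
Bearing (14 mm plate, F_u = 450 MPa): end bolts L_c = 56 − 27/2 = 42.5, R_n = min(1.2×42.5×14×450, 2.4×24×14×450) = 321.3 kN/bolt; interior L_c = 82 − 27 = 55, R_n = 362.88 kN/bolt. φR_n = 0.75 × (1×321.3 + 3×362.88) = 1057.5 kN.
Tension rupture (net): A_n = (157 − 1×29)×14 = 1792 mm² (U = 1.0, A_e = A_n). φR_n = 0.75 × 450 × 1792 = 604.8 kN.
Governing: min(636.5, 1057.5, 604.8) = 604.8 kN → net-section rupture.

604.8 kN (net-section rupture governs)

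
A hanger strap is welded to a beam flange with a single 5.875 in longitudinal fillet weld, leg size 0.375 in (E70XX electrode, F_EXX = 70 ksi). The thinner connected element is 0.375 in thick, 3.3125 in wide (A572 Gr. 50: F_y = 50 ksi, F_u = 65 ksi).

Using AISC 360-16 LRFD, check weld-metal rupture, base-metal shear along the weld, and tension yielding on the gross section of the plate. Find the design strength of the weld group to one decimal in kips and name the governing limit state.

Weld metal: throat = 0.707×0.375 = 0.26513 in, L = 5.875 in. φR_n = 0.75 × 0.6 × 70 × 0.26513 × 5.875 = 49.1 kips.
Base metal shear (0.375 in plate): yield φR_n = 1.0×0.6×50×0.375×5.875 = 66.1 kips; rupture φR_n = 0.75×0.6×65×0.375×5.875 = 64.4 kips; take 64.4 kips (rupture).
Tension yield (gross): A_g = 3.3125×0.375 = 1.2422 in². φR_n = 0.90 × 50 × 1.2422 = 55.9 kips.
Governing: min(49.1, 64.4, 55.9) = 49.1 kips → weld metal.

49.1 kips (weld metal governs)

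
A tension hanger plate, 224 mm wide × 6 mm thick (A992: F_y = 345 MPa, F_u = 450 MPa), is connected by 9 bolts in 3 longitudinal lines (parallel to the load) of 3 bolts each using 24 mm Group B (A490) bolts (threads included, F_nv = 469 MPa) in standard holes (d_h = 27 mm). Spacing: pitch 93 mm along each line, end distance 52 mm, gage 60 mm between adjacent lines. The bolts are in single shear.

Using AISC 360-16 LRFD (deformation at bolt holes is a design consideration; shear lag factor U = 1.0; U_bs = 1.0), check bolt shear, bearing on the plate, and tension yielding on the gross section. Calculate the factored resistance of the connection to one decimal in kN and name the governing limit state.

Bolt shear: A_b = π(24)²/4 = 452.39 mm². φR_n = 0.75 × 469 × 452.39 × 9 × 1 = 1432.2 kN.
Bearing (6 mm plate, F_u = 450 MPa): end bolts L_c = 52 − 27/2 = 38.5, R_n = min(1.2×38.5×6×450, 2.4×24×6×450) = 124.74 kN/bolt; interior L_c = 93 − 27 = 66, R_n = 155.52 kN/bolt. φR_n = 0.75 × (3×124.74 + 6×155.52) = 980.5 kN.
Tension yield (gross): A_g = 224×6 = 1344 mm². φR_n = 0.90 × 345 × 1344 = 417.3 kN.
Governing: min(1432.2, 980.5, 417.3) = 417.3 kN → gross-section yield.

417.3 kN (gross-section yield governs)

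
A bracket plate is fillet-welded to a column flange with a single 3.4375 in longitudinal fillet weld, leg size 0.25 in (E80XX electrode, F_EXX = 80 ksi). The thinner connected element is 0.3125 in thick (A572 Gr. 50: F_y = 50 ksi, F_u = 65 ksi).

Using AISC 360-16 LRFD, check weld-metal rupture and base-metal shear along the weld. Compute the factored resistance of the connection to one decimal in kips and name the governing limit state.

Weld metal: throat = 0.707×0.25 = 0.17675 in, L = 3.4375 in. φR_n = 0.75 × 0.6 × 80 × 0.17675 × 3.4375 = 21.9 kips.
Base metal shear (0.3125 in plate): yield φR_n = 1.0×0.6×50×0.3125×3.4375 = 32.2 kips; rupture φR_n = 0.75×0.6×65×0.3125×3.4375 = 31.4 kips; take 31.4 kips (rupture).
Governing: min(21.9, 31.4) = 21.9 kips → weld metal.

21.9 kips (weld metal governs)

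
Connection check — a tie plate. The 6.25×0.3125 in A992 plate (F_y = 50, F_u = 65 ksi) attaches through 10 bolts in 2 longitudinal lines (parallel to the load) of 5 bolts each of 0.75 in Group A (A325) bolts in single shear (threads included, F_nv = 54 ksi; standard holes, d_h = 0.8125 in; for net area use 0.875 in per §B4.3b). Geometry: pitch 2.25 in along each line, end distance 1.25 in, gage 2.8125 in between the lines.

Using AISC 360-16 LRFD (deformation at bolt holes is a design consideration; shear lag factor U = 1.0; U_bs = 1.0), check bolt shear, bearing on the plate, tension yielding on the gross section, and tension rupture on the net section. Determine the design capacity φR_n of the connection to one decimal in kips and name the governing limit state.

Bolt shear: A_b = π(0.75)²/4 = 0.44179 in². φR_n = 0.75 × 54 × 0.44179 × 10 × 1 = 178.9 kips.
Bearing (0.3125 in plate, F_u = 65 ksi): end bolts L_c = 1.25 − 0.8125/2 = 0.84375, R_n = min(1.2×0.84375×0.3125×65, 2.4×0.75×0.3125×65) = 20.566 kips/bolt; interior L_c = 2.25 − 0.8125 = 1.4375, R_n = 35.039 kips/bolt. φR_n = 0.75 × (2×20.566 + 8×35.039) = 241.1 kips.
Tension yield (gross): A_g = 6.25×0.3125 = 1.9531 in². φR_n = 0.90 × 50 × 1.9531 = 87.9 kips.
Tension rupture (net): A_n = (6.25 − 2×0.875)×0.3125 = 1.4063 in² (U = 1.0, A_e = A_n). φR_n = 0.75 × 65 × 1.4063 = 68.6 kips.
Governing: min(178.9, 241.1, 87.9, 68.6) = 68.6 kips → net-section rupture.

68.6 kips (net-section rupture governs)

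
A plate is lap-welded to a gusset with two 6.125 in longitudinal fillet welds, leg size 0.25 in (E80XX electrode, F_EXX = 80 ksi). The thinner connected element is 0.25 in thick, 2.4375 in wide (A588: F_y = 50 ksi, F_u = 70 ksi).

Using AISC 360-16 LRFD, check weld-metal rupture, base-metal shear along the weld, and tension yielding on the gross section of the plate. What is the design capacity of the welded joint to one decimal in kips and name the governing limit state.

27.4 kips (gross-section yield governs)

Weld metal: throat = 0.707×0.25 = 0.17675 in, L = 2×6.125 = 12.25 in. φR_n = 0.75 × 0.6 × 80 × 0.17675 × 12.25 = 77.9 kips.
Base metal shear (0.25 in plate): yield φR_n = 1.0×0.6×50×0.25×12.25 = 91.9 kips; rupture φR_n = 0.75×0.6×70×0.25×12.25 = 96.5 kips; take 91.9 kips (yield).
Tension yield (gross): A_g = 2.4375×0.25 = 0.60938 in². φR_n = 0.90 × 50 × 0.60938 = 27.4 kips.
Governing: min(77.9, 91.9, 27.4) = 27.4 kips → gross-section yield.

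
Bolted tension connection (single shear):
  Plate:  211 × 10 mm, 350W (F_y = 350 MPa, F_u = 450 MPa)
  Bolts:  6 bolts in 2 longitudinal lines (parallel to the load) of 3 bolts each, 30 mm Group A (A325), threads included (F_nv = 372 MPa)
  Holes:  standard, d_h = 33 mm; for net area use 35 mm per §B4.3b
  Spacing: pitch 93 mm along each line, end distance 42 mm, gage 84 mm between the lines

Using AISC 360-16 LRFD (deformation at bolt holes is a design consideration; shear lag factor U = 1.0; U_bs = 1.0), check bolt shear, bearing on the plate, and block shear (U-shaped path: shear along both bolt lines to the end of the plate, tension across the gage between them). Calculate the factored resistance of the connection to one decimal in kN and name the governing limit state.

Bolt shear: A_b = π(30)²/4 = 706.86 mm². φR_n = 0.75 × 372 × 706.86 × 6 × 1 = 1183.3 kN.
Bearing (10 mm plate, F_u = 450 MPa): end bolts L_c = 42 − 33/2 = 25.5, R_n = min(1.2×25.5×10×450, 2.4×30×10×450) = 137.7 kN/bolt; interior L_c = 93 − 33 = 60, R_n = 324 kN/bolt. φR_n = 0.75 × (2×137.7 + 4×324) = 1178.6 kN.
Block shear: shear path 2×[42+2×93] = 2×228 mm, A_gv = 4560, A_nv = 2×(228 − 2.5×35)×10 = 2810 mm²; tension across gage: (84 − 1×35)×10 = 490 mm². R_n = min(0.6×450×2810, 0.6×350×4560) + 1.0×450×490 = min(758.7, 957.6) + 220.5 = 979.2 kN. φR_n = 0.75 × 979.2 = 734.4 kN.
Governing: min(1183.3, 1178.6, 734.4) = 734.4 kN → block shear.

734.4 kN (block shear governs)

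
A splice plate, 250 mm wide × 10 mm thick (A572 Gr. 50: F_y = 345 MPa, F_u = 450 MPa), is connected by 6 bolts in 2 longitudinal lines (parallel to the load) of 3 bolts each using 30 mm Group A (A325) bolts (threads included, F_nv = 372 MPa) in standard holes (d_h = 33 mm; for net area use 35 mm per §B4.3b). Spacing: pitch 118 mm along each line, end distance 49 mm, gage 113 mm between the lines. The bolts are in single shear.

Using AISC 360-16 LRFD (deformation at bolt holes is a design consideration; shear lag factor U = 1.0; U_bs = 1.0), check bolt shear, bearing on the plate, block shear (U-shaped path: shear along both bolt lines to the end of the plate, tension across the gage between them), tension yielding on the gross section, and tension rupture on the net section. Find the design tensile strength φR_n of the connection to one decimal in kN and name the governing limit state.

607.5 kN (net-section rupture governs)

Bolt shear: A_b = π(30)²/4 = 706.86 mm². φR_n = 0.75 × 372 × 706.86 × 6 × 1 = 1183.3 kN.
Bearing (10 mm plate, F_u = 450 MPa): end bolts L_c = 49 − 33/2 = 32.5, R_n = min(1.2×32.5×10×450, 2.4×30×10×450) = 175.5 kN/bolt; interior L_c = 118 − 33 = 85, R_n = 324 kN/bolt. φR_n = 0.75 × (2×175.5 + 4×324) = 1235.3 kN.
Block shear: shear path 2×[49+2×118] = 2×285 mm, A_gv = 5700, A_nv = 2×(285 − 2.5×35)×10 = 3950 mm²; tension across gage: (113 − 1×35)×10 = 780 mm². R_n = min(0.6×450×3950, 0.6×345×5700) + 1.0×450×780 = min(1066.5, 1179.9) + 351 = 1417.5 kN. φR_n = 0.75 × 1417.5 = 1063.1 kN.
Tension yield (gross): A_g = 250×10 = 2500 mm². φR_n = 0.90 × 345 × 2500 = 776.3 kN.
Tension rupture (net): A_n = (250 − 2×35)×10 = 1800 mm² (U = 1.0, A_e = A_n). φR_n = 0.75 × 450 × 1800 = 607.5 kN.
Governing: min(1183.3, 1235.3, 1063.1, 776.3, 607.5) = 607.5 kN → net-section rupture.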